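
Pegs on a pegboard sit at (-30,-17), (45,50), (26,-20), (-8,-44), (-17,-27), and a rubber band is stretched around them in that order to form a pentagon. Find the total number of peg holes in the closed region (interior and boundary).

The shoelace formula gives twice the area as |[(-30)·50 − 45·(-17)] + [45·(-20) − 26·50] + [26·(-44) − (-8)·(-20)] + [(-8)·(-27) − (-17)·(-44)] + [(-17)·(-17) − (-30)·(-27)]| = 5292, so the area is 2646.
Along each edge there are gcd(|Δx|,|Δy|)+1 lattice points, so counting each shared vertex once the boundary has gcd(75,67) + gcd(19,70) + gcd(34,24) + gcd(9,17) + gcd(13,10) = 1+1+2+1+1 = 6.
Pick's theorem gives I = A − B/2 + 1 = 2646 − 6/2 + 1 = 2644, so the closed region contains I + B = 2644 + 6 = 2650 lattice points.

2650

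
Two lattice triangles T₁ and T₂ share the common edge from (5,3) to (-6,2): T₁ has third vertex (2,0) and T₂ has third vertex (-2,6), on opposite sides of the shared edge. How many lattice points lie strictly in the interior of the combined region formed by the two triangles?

31

The union is the simple quadrilateral with vertices (5,3), (2,0), (-6,2), (-2,6) in order.
By the shoelace formula, twice the signed area is |[5·0 − 2·3] + [2·2 − (-6)·0] + [(-6)·6 − (-2)·2] + [(-2)·3 − 5·6]| = 70, so the area is 35.
The number of boundary lattice points is Σ gcd(|Δx|,|Δy|) = gcd(3,3) + gcd(8,2) + gcd(4,4) + gcd(7,3) = 3+2+4+1 = 10.
By Pick's theorem I = A − B/2 + 1 = 35 − 10/2 + 1 = 31.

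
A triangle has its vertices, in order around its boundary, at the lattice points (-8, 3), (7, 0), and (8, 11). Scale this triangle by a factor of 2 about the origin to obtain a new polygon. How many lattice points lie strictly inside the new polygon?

By the shoelace formula, twice the signed area is |((-8)·0 − 7·3) + (7·11 − 8·0) + (8·3 − (-8)·11)| = 168, so the area is 84.
Along each edge there are gcd(|Δx|,|Δy|)+1 lattice points, so counting each shared vertex once the boundary has gcd(15,3) + gcd(1,11) + gcd(16,8) = 3+1+8 = 12.
Scaling by 2 multiplies the area by 2² = 4 (so the new area is 336) and multiplies the boundary lattice-point count by 2, giving 24.
By Pick's theorem, the interior count of the dilated polygon is 336 − 24/2 + 1 = 325.

325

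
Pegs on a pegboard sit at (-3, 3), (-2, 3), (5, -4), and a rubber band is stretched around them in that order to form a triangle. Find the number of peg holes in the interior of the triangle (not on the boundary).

0

The shoelace formula gives twice the area as |[(-3)·3 − (-2)·3] + [(-2)·(-4) − 5·3] + [5·3 − (-3)·(-4)]| = 7, so the area is 3.5.
Summing gcd(|Δx|,|Δy|) over the edges gives the boundary count: gcd(1,0) + gcd(7,7) + gcd(8,7) = 1+7+1 = 9.
By Pick's theorem A = I + B/2 − 1, so I = 3.5 − 9/2 + 1 = 0.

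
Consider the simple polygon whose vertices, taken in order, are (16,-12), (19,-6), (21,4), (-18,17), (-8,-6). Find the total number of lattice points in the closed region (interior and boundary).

613

The shoelace formula gives twice the area as |(16·(-6) − 19·(-12)) + (19·4 − 21·(-6)) + (21·17 − (-18)·4) + ((-18)·(-6) − (-8)·17) + ((-8)·(-12) − 16·(-6))| = 1199, so the area is 599.5.
The number of boundary lattice points is Σ gcd(|Δx|,|Δy|) = gcd(3,6) + gcd(2,10) + gcd(39,13) + gcd(10,23) + gcd(24,6) = 3+2+13+1+6 = 25.
Pick's theorem gives I = A − B/2 + 1 = 599.5 − 25/2 + 1 = 588, so the closed region contains I + B = 588 + 25 = 613 lattice points.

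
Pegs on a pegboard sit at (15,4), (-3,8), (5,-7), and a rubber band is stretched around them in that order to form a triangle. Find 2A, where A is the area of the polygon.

238

The shoelace formula gives twice the area as |(15·8 − (-3)·4) + ((-3)·(-7) − 5·8) + (5·4 − 15·(-7))| = 238, so the area is 119.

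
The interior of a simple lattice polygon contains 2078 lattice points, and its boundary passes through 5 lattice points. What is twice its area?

Pick's theorem states A = I + B/2 − 1, so A = 2078 + 5/2 − 1 = 4159/2.
Hence 2A = 4159.

4159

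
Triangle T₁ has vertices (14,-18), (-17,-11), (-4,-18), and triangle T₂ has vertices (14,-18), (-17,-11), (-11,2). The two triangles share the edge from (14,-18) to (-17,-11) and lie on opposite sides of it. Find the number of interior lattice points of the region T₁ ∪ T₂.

274

The union is the simple quadrilateral with vertices (14,-18), (-4,-18), (-17,-11), (-11,2) in order.
Using the shoelace formula, 2A = |[14·(-18) − (-4)·(-18)] + [(-4)·(-11) − (-17)·(-18)] + [(-17)·2 − (-11)·(-11)] + [(-11)·(-18) − 14·2]| = 571, so the area is 285.5.
Summing gcd(|Δx|,|Δy|) over the edges gives the boundary count: gcd(18,0) + gcd(13,7) + gcd(6,13) + gcd(25,20) = 18+1+1+5 = 25.
By Pick's theorem I = A − B/2 + 1 = 285.5 − 25/2 + 1 = 274.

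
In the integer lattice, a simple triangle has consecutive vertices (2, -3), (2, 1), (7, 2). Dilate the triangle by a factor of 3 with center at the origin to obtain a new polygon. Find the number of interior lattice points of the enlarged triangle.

76

Using the shoelace formula, 2A = |[2·1 − 2·(-3)] + [2·2 − 7·1] + [7·(-3) − 2·2]| = 20, so the area is 10.
Along each edge there are gcd(|Δx|,|Δy|)+1 lattice points, so counting each shared vertex once the boundary has gcd(0,4) + gcd(5,1) + gcd(5,5) = 4+1+5 = 10.
Scaling by 3 multiplies the area by 3² = 9 (so the new area is 90) and multiplies the boundary lattice-point count by 3, giving 30.
By Pick's theorem, the interior count of the dilated polygon is 90 − 30/2 + 1 = 76.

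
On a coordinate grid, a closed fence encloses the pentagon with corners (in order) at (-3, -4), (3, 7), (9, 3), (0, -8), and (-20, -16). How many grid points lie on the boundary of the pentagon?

9

Along each edge there are gcd(|Δx|,|Δy|)+1 lattice points, so counting each shared vertex once the boundary has gcd(6,11) + gcd(6,4) + gcd(9,11) + gcd(20,8) + gcd(17,12) = 1+2+1+4+1 = 9.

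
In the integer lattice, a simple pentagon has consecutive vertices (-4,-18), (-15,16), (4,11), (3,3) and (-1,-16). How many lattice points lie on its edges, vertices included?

5

Along each edge there are gcd(|Δx|,|Δy|)+1 lattice points, so counting each shared vertex once the boundary has gcd(11,34) + gcd(19,5) + gcd(1,8) + gcd(4,19) + gcd(3,2) = 1+1+1+1+1 = 5.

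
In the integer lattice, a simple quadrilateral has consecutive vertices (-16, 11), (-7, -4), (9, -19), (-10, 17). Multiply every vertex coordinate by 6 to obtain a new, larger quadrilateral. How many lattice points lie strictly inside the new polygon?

7798

Using the shoelace formula, 2A = |((-16)·(-4) − (-7)·11) + ((-7)·(-19) − 9·(-4)) + (9·17 − (-10)·(-19)) + ((-10)·11 − (-16)·17)| = 435, so the area is 217.5.
Summing gcd(|Δx|,|Δy|) over the edges gives the boundary count: gcd(9,15) + gcd(16,15) + gcd(19,36) + gcd(6,6) = 3+1+1+6 = 11.
Scaling by 6 multiplies the area by 6² = 36 (so the new area is 7830) and multiplies the boundary lattice-point count by 6, giving 66.
By Pick's theorem, the interior count of the dilated polygon is 7830 − 66/2 + 1 = 7798.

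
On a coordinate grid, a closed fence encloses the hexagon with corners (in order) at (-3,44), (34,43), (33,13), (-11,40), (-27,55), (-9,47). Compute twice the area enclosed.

Using the shoelace formula, 2A = |[(-3)·43 − 34·44] + [34·13 − 33·43] + [33·40 − (-11)·13] + [(-11)·55 − (-27)·40] + [(-27)·47 − (-9)·55] + [(-9)·44 − (-3)·47]| = 1693, so the area is 1693/2.

1693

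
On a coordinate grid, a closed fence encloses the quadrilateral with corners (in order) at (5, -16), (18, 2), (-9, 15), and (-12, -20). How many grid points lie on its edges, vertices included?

Along each edge there are gcd(|Δx|,|Δy|)+1 lattice points, so counting each shared vertex once the boundary has gcd(13,18) + gcd(27,13) + gcd(3,35) + gcd(17,4) = 1+1+1+1 = 4.

4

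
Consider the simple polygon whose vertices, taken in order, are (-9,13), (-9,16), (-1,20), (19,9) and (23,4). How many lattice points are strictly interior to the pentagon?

184

By the shoelace formula, twice the signed area is |((-9)·16 − (-9)·13) + ((-9)·20 − (-1)·16) + ((-1)·9 − 19·20) + (19·4 − 23·9) + (23·13 − (-9)·4)| = 376, so the area is 188.
The number of boundary lattice points is Σ gcd(|Δx|,|Δy|) = gcd(0,3) + gcd(8,4) + gcd(20,11) + gcd(4,5) + gcd(32,9) = 3+4+1+1+1 = 10.
Pick's theorem gives I = A − B/2 + 1 = 188 − 10/2 + 1 = 184.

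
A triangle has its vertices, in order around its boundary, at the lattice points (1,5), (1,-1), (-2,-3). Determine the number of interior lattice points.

6

By the shoelace formula, twice the signed area is |[1·(-1) − 1·5] + [1·(-3) − (-2)·(-1)] + [(-2)·5 − 1·(-3)]| = 18, so the area is 9.
The number of boundary lattice points is Σ gcd(|Δx|,|Δy|) = gcd(0,6) + gcd(3,2) + gcd(3,8) = 6+1+1 = 8.
Pick's theorem gives I = A − B/2 + 1 = 9 − 8/2 + 1 = 6.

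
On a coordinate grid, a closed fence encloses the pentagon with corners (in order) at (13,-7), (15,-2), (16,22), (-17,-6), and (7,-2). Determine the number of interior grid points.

By the shoelace formula, twice the signed area is |(13·(-2) − 15·(-7)) + (15·22 − 16·(-2)) + (16·(-6) − (-17)·22) + ((-17)·(-2) − 7·(-6)) + (7·(-7) − 13·(-2))| = 772, so the area is 386.
Summing gcd(|Δx|,|Δy|) over the edges gives the boundary count: gcd(2,5) + gcd(1,24) + gcd(33,28) + gcd(24,4) + gcd(6,5) = 1+1+1+4+1 = 8.
By Pick's theorem A = I + B/2 − 1, so I = 386 − 8/2 + 1 = 383.

383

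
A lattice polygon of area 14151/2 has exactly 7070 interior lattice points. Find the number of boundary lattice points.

Pick's theorem gives A = I + B/2 − 1, so B = 2(A − I + 1) = 2(14151/2 − 7070 + 1) = 13.

13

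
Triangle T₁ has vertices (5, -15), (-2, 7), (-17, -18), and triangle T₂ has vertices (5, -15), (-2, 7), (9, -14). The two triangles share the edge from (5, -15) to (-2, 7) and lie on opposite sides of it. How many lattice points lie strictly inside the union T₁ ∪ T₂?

297

The union is the simple quadrilateral with vertices (5, -15), (-17, -18), (-2, 7), (9, -14) in order.
By the shoelace formula, twice the signed area is |(5·(-18) − (-17)·(-15)) + ((-17)·7 − (-2)·(-18)) + ((-2)·(-14) − 9·7) + (9·(-15) − 5·(-14))| = 600, so the area is 300.
Summing gcd(|Δx|,|Δy|) over the edges gives the boundary count: gcd(22,3) + gcd(15,25) + gcd(11,21) + gcd(4,1) = 1+5+1+1 = 8.
By Pick's theorem I = A − B/2 + 1 = 300 − 8/2 + 1 = 297.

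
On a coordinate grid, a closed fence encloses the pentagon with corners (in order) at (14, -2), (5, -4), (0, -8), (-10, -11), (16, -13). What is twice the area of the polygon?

The shoelace formula gives twice the area as |[14·(-4) − 5·(-2)] + [5·(-8) − 0·(-4)] + [0·(-11) − (-10)·(-8)] + [(-10)·(-13) − 16·(-11)] + [16·(-2) − 14·(-13)]| = 290, so the area is 145.

290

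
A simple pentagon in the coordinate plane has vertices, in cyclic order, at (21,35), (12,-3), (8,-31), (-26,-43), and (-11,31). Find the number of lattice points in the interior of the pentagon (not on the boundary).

2143

By the shoelace formula, twice the signed area is |(21·(-3) − 12·35) + (12·(-31) − 8·(-3)) + (8·(-43) − (-26)·(-31)) + ((-26)·31 − (-11)·(-43)) + ((-11)·35 − 21·31)| = 4296, so the area is 2148.
The number of boundary lattice points is Σ gcd(|Δx|,|Δy|) = gcd(9,38) + gcd(4,28) + gcd(34,12) + gcd(15,74) + gcd(32,4) = 1+4+2+1+4 = 12.
By Pick's theorem A = I + B/2 − 1, so I = 2148 − 12/2 + 1 = 2143.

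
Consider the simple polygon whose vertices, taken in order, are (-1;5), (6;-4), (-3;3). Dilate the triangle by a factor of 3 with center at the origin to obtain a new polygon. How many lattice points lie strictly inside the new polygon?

The shoelace formula gives twice the area as |[(-1)·(-4) − 6·5] + [6·3 − (-3)·(-4)] + [(-3)·5 − (-1)·3]| = 32, so the area is 16.
Along each edge there are gcd(|Δx|,|Δy|)+1 lattice points, so counting each shared vertex once the boundary has gcd(7,9) + gcd(9,7) + gcd(2,2) = 1+1+2 = 4.
Scaling by 3 multiplies the area by 3² = 9 (so the new area is 144) and multiplies the boundary lattice-point count by 3, giving 12.
By Pick's theorem, the interior count of the dilated polygon is 144 − 12/2 + 1 = 139.

139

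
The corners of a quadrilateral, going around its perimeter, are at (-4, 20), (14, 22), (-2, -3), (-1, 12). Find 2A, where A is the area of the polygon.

365

The shoelace formula gives twice the area as |[(-4)·22 − 14·20] + [14·(-3) − (-2)·22] + [(-2)·12 − (-1)·(-3)] + [(-1)·20 − (-4)·12]| = 365, so the area is 365/2.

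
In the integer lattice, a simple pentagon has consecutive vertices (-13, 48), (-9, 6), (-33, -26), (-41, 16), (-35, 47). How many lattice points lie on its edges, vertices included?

The number of boundary lattice points is Σ gcd(|Δx|,|Δy|) = gcd(4,42) + gcd(24,32) + gcd(8,42) + gcd(6,31) + gcd(22,1) = 2+8+2+1+1 = 14.

14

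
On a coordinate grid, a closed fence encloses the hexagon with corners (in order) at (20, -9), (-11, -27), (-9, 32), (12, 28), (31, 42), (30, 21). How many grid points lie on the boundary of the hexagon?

15

Along each edge there are gcd(|Δx|,|Δy|)+1 lattice points, so counting each shared vertex once the boundary has gcd(31,18) + gcd(2,59) + gcd(21,4) + gcd(19,14) + gcd(1,21) + gcd(10,30) = 1+1+1+1+1+10 = 15.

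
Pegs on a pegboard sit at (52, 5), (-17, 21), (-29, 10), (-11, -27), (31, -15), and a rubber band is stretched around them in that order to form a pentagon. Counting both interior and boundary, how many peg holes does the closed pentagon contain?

The shoelace formula gives twice the area as |(52·21 − (-17)·5) + ((-17)·10 − (-29)·21) + ((-29)·(-27) − (-11)·10) + ((-11)·(-15) − 31·(-27)) + (31·5 − 52·(-15))| = 4446, so the area is 2223.
The number of boundary lattice points is Σ gcd(|Δx|,|Δy|) = gcd(69,16) + gcd(12,11) + gcd(18,37) + gcd(42,12) + gcd(21,20) = 1+1+1+6+1 = 10.
Pick's theorem gives I = A − B/2 + 1 = 2223 − 10/2 + 1 = 2219, so the closed region contains I + B = 2219 + 10 = 2229 lattice points.

2229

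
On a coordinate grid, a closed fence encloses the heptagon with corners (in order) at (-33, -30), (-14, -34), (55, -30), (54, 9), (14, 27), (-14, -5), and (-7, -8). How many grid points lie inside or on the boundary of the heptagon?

3392

By the shoelace formula, twice the signed area is |((-33)·(-34) − (-14)·(-30)) + ((-14)·(-30) − 55·(-34)) + (55·9 − 54·(-30)) + (54·27 − 14·9) + (14·(-5) − (-14)·27) + ((-14)·(-8) − (-7)·(-5)) + ((-7)·(-30) − (-33)·(-8))| = 6770, so the area is 3385.
The number of boundary lattice points is Σ gcd(|Δx|,|Δy|) = gcd(19,4) + gcd(69,4) + gcd(1,39) + gcd(40,18) + gcd(28,32) + gcd(7,3) + gcd(26,22) = 1+1+1+2+4+1+2 = 12.
Pick's theorem gives I = A − B/2 + 1 = 3385 − 12/2 + 1 = 3380, so the closed region contains I + B = 3380 + 12 = 3392 lattice points.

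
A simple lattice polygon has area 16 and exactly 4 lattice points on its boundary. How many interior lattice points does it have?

15

Pick's theorem A = I + B/2 − 1 rearranges to I = A − B/2 + 1 = 16 − 4/2 + 1 = 15.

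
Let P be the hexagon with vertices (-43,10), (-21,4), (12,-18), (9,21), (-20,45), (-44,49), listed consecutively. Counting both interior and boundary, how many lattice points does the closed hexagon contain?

The shoelace formula gives twice the area as |[(-43)·4 − (-21)·10] + [(-21)·(-18) − 12·4] + [12·21 − 9·(-18)] + [9·45 − (-20)·21] + [(-20)·49 − (-44)·45] + [(-44)·10 − (-43)·49]| = 4274, so the area is 2137.
The number of boundary lattice points is Σ gcd(|Δx|,|Δy|) = gcd(22,6) + gcd(33,22) + gcd(3,39) + gcd(29,24) + gcd(24,4) + gcd(1,39) = 2+11+3+1+4+1 = 22.
Pick's theorem gives I = A − B/2 + 1 = 2137 − 22/2 + 1 = 2127, so the closed region contains I + B = 2127 + 22 = 2149 lattice points.

2149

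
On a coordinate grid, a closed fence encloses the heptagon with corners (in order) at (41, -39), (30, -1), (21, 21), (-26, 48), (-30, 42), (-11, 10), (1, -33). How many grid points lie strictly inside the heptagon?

By the shoelace formula, twice the signed area is |(41·(-1) − 30·(-39)) + (30·21 − 21·(-1)) + (21·48 − (-26)·21) + ((-26)·42 − (-30)·48) + ((-30)·10 − (-11)·42) + ((-11)·(-33) − 1·10) + (1·(-39) − 41·(-33))| = 5511, so the area is 2755.5.
Along each edge there are gcd(|Δx|,|Δy|)+1 lattice points, so counting each shared vertex once the boundary has gcd(11,38) + gcd(9,22) + gcd(47,27) + gcd(4,6) + gcd(19,32) + gcd(12,43) + gcd(40,6) = 1+1+1+2+1+1+2 = 9.
Pick's theorem gives I = A − B/2 + 1 = 2755.5 − 9/2 + 1 = 2752.

2752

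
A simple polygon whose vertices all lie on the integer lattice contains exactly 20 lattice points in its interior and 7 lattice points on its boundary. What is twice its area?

By Pick's theorem, A = I + B/2 − 1 = 20 + 7/2 − 1 = 45/2.
Hence 2A = 45.

45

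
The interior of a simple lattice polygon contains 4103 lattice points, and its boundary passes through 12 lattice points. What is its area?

4108

By Pick's theorem, A = I + B/2 − 1 = 4103 + 12/2 − 1 = 4108.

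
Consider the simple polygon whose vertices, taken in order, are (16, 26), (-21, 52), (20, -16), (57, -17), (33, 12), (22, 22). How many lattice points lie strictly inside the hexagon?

1584

Using the shoelace formula, 2A = |(16·52 − (-21)·26) + ((-21)·(-16) − 20·52) + (20·(-17) − 57·(-16)) + (57·12 − 33·(-17)) + (33·22 − 22·12) + (22·26 − 16·22)| = 3173, so the area is 3173/2.
The number of boundary lattice points is Σ gcd(|Δx|,|Δy|) = gcd(37,26) + gcd(41,68) + gcd(37,1) + gcd(24,29) + gcd(11,10) + gcd(6,4) = 1+1+1+1+1+2 = 7.
By Pick's theorem A = I + B/2 − 1, so I = 3173/2 − 7/2 + 1 = 1584.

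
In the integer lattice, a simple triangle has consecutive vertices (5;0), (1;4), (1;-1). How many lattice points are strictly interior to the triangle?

The shoelace formula gives twice the area as |(5·4 − 1·0) + (1·(-1) − 1·4) + (1·0 − 5·(-1))| = 20, so the area is 10.
Along each edge there are gcd(|Δx|,|Δy|)+1 lattice points, so counting each shared vertex once the boundary has gcd(4,4) + gcd(0,5) + gcd(4,1) = 4+5+1 = 10.
Pick's theorem gives I = A − B/2 + 1 = 10 − 10/2 + 1 = 6.

6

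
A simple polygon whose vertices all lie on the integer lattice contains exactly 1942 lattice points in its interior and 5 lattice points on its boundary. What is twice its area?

Pick's theorem states A = I + B/2 − 1, so A = 1942 + 5/2 − 1 = 3887/2.
Hence 2A = 3887.

3887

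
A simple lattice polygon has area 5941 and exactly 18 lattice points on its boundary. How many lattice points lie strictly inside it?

5933

From Pick's theorem, I = A − B/2 + 1 = 5941 − 18/2 + 1 = 5933.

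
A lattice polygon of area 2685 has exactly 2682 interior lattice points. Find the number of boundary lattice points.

Pick's theorem gives A = I + B/2 − 1, so B = 2(A − I + 1) = 2(2685 − 2682 + 1) = 8.

8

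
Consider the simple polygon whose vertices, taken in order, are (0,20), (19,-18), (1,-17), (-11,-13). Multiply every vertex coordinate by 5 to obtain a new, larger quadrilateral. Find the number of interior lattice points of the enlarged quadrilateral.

13726

By the shoelace formula, twice the signed area is |(0·(-18) − 19·20) + (19·(-17) − 1·(-18)) + (1·(-13) − (-11)·(-17)) + ((-11)·20 − 0·(-13))| = 1105, so the area is 1105/2.
Summing gcd(|Δx|,|Δy|) over the edges gives the boundary count: gcd(19,38) + gcd(18,1) + gcd(12,4) + gcd(11,33) = 19+1+4+11 = 35.
Scaling by 5 multiplies the area by 5² = 25 (so the new area is 27625/2) and multiplies the boundary lattice-point count by 5, giving 175.
By Pick's theorem, the interior count of the dilated polygon is 27625/2 − 175/2 + 1 = 13726.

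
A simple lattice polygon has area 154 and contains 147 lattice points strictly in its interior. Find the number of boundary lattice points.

16

Pick's theorem gives A = I + B/2 − 1, so B = 2(A − I + 1) = 2(154 − 147 + 1) = 16.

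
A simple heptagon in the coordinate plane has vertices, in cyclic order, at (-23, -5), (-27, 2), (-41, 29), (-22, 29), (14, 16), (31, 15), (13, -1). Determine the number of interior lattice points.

The shoelace formula gives twice the area as |((-23)·2 − (-27)·(-5)) + ((-27)·29 − (-41)·2) + ((-41)·29 − (-22)·29) + ((-22)·16 − 14·29) + (14·15 − 31·16) + (31·(-1) − 13·15) + (13·(-5) − (-23)·(-1))| = 2791, so the area is 1395.5.
Along each edge there are gcd(|Δx|,|Δy|)+1 lattice points, so counting each shared vertex once the boundary has gcd(4,7) + gcd(14,27) + gcd(19,0) + gcd(36,13) + gcd(17,1) + gcd(18,16) + gcd(36,4) = 1+1+19+1+1+2+4 = 29.
By Pick's theorem A = I + B/2 − 1, so I = 1395.5 − 29/2 + 1 = 1382.

1382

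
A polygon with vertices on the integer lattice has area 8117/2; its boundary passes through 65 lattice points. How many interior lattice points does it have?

From Pick's theorem, I = A − B/2 + 1 = 8117/2 − 65/2 + 1 = 4027.

4027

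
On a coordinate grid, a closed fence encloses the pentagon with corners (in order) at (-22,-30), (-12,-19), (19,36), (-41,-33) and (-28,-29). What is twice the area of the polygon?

1303

By the shoelace formula, twice the signed area is |((-22)·(-19) − (-12)·(-30)) + ((-12)·36 − 19·(-19)) + (19·(-33) − (-41)·36) + ((-41)·(-29) − (-28)·(-33)) + ((-28)·(-30) − (-22)·(-29))| = 1303, so the area is 1303/2.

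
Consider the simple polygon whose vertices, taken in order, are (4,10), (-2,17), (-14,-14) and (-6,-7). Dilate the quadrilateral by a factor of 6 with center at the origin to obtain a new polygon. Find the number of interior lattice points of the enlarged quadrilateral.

6037

Using the shoelace formula, 2A = |(4·17 − (-2)·10) + ((-2)·(-14) − (-14)·17) + ((-14)·(-7) − (-6)·(-14)) + ((-6)·10 − 4·(-7))| = 336, so the area is 168.
Along each edge there are gcd(|Δx|,|Δy|)+1 lattice points, so counting each shared vertex once the boundary has gcd(6,7) + gcd(12,31) + gcd(8,7) + gcd(10,17) = 1+1+1+1 = 4.
Scaling by 6 multiplies the area by 6² = 36 (so the new area is 6048) and multiplies the boundary lattice-point count by 6, giving 24.
By Pick's theorem, the interior count of the dilated polygon is 6048 − 24/2 + 1 = 6037.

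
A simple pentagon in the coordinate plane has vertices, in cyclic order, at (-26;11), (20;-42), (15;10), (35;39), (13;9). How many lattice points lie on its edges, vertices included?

6

Along each edge there are gcd(|Δx|,|Δy|)+1 lattice points, so counting each shared vertex once the boundary has gcd(46,53) + gcd(5,52) + gcd(20,29) + gcd(22,30) + gcd(39,2) = 1+1+1+2+1 = 6.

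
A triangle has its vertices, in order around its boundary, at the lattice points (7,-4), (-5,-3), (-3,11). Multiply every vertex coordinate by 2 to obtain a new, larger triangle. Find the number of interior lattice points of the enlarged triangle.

The shoelace formula gives twice the area as |[7·(-3) − (-5)·(-4)] + [(-5)·11 − (-3)·(-3)] + [(-3)·(-4) − 7·11]| = 170, so the area is 85.
Summing gcd(|Δx|,|Δy|) over the edges gives the boundary count: gcd(12,1) + gcd(2,14) + gcd(10,15) = 1+2+5 = 8.
Scaling by 2 multiplies the area by 2² = 4 (so the new area is 340) and multiplies the boundary lattice-point count by 2, giving 16.
By Pick's theorem, the interior count of the dilated polygon is 340 − 16/2 + 1 = 333.

333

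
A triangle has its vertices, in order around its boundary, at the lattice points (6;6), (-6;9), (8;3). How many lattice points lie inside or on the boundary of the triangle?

Using the shoelace formula, 2A = |(6·9 − (-6)·6) + ((-6)·3 − 8·9) + (8·6 − 6·3)| = 30, so the area is 15.
Along each edge there are gcd(|Δx|,|Δy|)+1 lattice points, so counting each shared vertex once the boundary has gcd(12,3) + gcd(14,6) + gcd(2,3) = 3+2+1 = 6.
Pick's theorem gives I = A − B/2 + 1 = 15 − 6/2 + 1 = 13, so the closed region contains I + B = 13 + 6 = 19 lattice points.

19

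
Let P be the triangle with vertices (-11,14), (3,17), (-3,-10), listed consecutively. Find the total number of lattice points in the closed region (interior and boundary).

By the shoelace formula, twice the signed area is |[(-11)·17 − 3·14] + [3·(-10) − (-3)·17] + [(-3)·14 − (-11)·(-10)]| = 360, so the area is 180.
The number of boundary lattice points is Σ gcd(|Δx|,|Δy|) = gcd(14,3) + gcd(6,27) + gcd(8,24) = 1+3+8 = 12.
Pick's theorem gives I = A − B/2 + 1 = 180 − 12/2 + 1 = 175, so the closed region contains I + B = 175 + 12 = 187 lattice points.

187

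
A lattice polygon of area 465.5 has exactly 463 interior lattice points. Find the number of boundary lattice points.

7

Pick's theorem gives A = I + B/2 − 1, so B = 2(A − I + 1) = 2(465.5 − 463 + 1) = 7.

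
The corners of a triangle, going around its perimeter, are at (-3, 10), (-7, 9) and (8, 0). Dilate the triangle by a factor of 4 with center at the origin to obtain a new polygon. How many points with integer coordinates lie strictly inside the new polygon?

399

By the shoelace formula, twice the signed area is |[(-3)·9 − (-7)·10] + [(-7)·0 − 8·9] + [8·10 − (-3)·0]| = 51, so the area is 25.5.
Summing gcd(|Δx|,|Δy|) over the edges gives the boundary count: gcd(4,1) + gcd(15,9) + gcd(11,10) = 1+3+1 = 5.
Scaling by 4 multiplies the area by 4² = 16 (so the new area is 408) and multiplies the boundary lattice-point count by 4, giving 20.
By Pick's theorem, the interior count of the dilated polygon is 408 − 20/2 + 1 = 399.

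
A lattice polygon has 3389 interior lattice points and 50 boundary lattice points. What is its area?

3413

By Pick's theorem, A = I + B/2 − 1 = 3389 + 50/2 − 1 = 3413.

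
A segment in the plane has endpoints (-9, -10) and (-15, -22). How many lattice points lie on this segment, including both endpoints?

The number of lattice points on a segment between lattice points is gcd(|Δx|,|Δy|) + 1 = gcd(6,12) + 1 = 6 + 1 = 7.

7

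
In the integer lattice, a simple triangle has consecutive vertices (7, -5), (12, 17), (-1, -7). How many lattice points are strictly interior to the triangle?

82

By the shoelace formula, twice the signed area is |(7·17 − 12·(-5)) + (12·(-7) − (-1)·17) + ((-1)·(-5) − 7·(-7))| = 166, so the area is 83.
The number of boundary lattice points is Σ gcd(|Δx|,|Δy|) = gcd(5,22) + gcd(13,24) + gcd(8,2) = 1+1+2 = 4.
Pick's theorem gives I = A − B/2 + 1 = 83 − 4/2 + 1 = 82.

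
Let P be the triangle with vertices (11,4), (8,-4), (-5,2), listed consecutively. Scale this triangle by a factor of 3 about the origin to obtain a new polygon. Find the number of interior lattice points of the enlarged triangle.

By the shoelace formula, twice the signed area is |(11·(-4) − 8·4) + (8·2 − (-5)·(-4)) + ((-5)·4 − 11·2)| = 122, so the area is 61.
The number of boundary lattice points is Σ gcd(|Δx|,|Δy|) = gcd(3,8) + gcd(13,6) + gcd(16,2) = 1+1+2 = 4.
Scaling by 3 multiplies the area by 3² = 9 (so the new area is 549) and multiplies the boundary lattice-point count by 3, giving 12.
By Pick's theorem, the interior count of the dilated polygon is 549 − 12/2 + 1 = 544.

544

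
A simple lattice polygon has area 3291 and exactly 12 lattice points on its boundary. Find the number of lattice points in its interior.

3286

Pick's theorem A = I + B/2 − 1 rearranges to I = A − B/2 + 1 = 3291 − 12/2 + 1 = 3286.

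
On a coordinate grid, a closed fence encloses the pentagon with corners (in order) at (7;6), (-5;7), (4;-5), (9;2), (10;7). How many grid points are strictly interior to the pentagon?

89

By the shoelace formula, twice the signed area is |[7·7 − (-5)·6] + [(-5)·(-5) − 4·7] + [4·2 − 9·(-5)] + [9·7 − 10·2] + [10·6 − 7·7]| = 183, so the area is 91.5.
The number of boundary lattice points is Σ gcd(|Δx|,|Δy|) = gcd(12,1) + gcd(9,12) + gcd(5,7) + gcd(1,5) + gcd(3,1) = 1+3+1+1+1 = 7.
Pick's theorem gives I = A − B/2 + 1 = 91.5 − 7/2 + 1 = 89.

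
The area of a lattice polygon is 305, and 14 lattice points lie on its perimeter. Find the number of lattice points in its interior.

299

Pick's theorem A = I + B/2 − 1 rearranges to I = A − B/2 + 1 = 305 − 14/2 + 1 = 299.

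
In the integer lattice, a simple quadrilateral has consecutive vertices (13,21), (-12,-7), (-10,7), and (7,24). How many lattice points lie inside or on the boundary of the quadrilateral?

The shoelace formula gives twice the area as |[13·(-7) − (-12)·21] + [(-12)·7 − (-10)·(-7)] + [(-10)·24 − 7·7] + [7·21 − 13·24]| = 447, so the area is 447/2.
Summing gcd(|Δx|,|Δy|) over the edges gives the boundary count: gcd(25,28) + gcd(2,14) + gcd(17,17) + gcd(6,3) = 1+2+17+3 = 23.
Pick's theorem gives I = A − B/2 + 1 = 447/2 − 23/2 + 1 = 213, so the closed region contains I + B = 213 + 23 = 236 lattice points.

236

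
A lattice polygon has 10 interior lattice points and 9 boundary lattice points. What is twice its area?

Pick's theorem states A = I + B/2 − 1, so A = 10 + 9/2 − 1 = 27/2.
Hence 2A = 27.

27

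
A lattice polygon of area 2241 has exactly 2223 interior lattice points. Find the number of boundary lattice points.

38

Pick's theorem gives A = I + B/2 − 1, so B = 2(A − I + 1) = 2(2241 − 2223 + 1) = 38.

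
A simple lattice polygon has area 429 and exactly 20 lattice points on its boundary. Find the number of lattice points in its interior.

420

Pick's theorem A = I + B/2 − 1 rearranges to I = A − B/2 + 1 = 429 − 20/2 + 1 = 420.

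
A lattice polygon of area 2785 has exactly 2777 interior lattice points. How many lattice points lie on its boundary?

Pick's theorem gives A = I + B/2 − 1, so B = 2(A − I + 1) = 2(2785 − 2777 + 1) = 18.

18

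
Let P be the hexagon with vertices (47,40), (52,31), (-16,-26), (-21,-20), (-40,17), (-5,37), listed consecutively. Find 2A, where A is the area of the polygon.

The shoelace formula gives twice the area as |[47·31 − 52·40] + [52·(-26) − (-16)·31] + [(-16)·(-20) − (-21)·(-26)] + [(-21)·17 − (-40)·(-20)] + [(-40)·37 − (-5)·17] + [(-5)·40 − 47·37]| = 6196, so the area is 3098.

6196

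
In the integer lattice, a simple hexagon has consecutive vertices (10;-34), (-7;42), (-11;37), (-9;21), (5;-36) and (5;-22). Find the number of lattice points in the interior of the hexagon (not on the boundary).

By the shoelace formula, twice the signed area is |[10·42 − (-7)·(-34)] + [(-7)·37 − (-11)·42] + [(-11)·21 − (-9)·37] + [(-9)·(-36) − 5·21] + [5·(-22) − 5·(-36)] + [5·(-34) − 10·(-22)]| = 826, so the area is 413.
The number of boundary lattice points is Σ gcd(|Δx|,|Δy|) = gcd(17,76) + gcd(4,5) + gcd(2,16) + gcd(14,57) + gcd(0,14) + gcd(5,12) = 1+1+2+1+14+1 = 20.
By Pick's theorem A = I + B/2 − 1, so I = 413 − 20/2 + 1 = 404.

404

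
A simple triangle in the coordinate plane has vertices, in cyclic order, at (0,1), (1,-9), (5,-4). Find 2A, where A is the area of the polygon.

45

The shoelace formula gives twice the area as |(0·(-9) − 1·1) + (1·(-4) − 5·(-9)) + (5·1 − 0·(-4))| = 45, so the area is 22.5.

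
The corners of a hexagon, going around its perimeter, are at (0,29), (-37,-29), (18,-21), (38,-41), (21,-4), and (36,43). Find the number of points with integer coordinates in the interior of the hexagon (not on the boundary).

2604

Using the shoelace formula, 2A = |(0·(-29) − (-37)·29) + ((-37)·(-21) − 18·(-29)) + (18·(-41) − 38·(-21)) + (38·(-4) − 21·(-41)) + (21·43 − 36·(-4)) + (36·29 − 0·43)| = 5232, so the area is 2616.
The number of boundary lattice points is Σ gcd(|Δx|,|Δy|) = gcd(37,58) + gcd(55,8) + gcd(20,20) + gcd(17,37) + gcd(15,47) + gcd(36,14) = 1+1+20+1+1+2 = 26.
Pick's theorem gives I = A − B/2 + 1 = 2616 − 26/2 + 1 = 2604.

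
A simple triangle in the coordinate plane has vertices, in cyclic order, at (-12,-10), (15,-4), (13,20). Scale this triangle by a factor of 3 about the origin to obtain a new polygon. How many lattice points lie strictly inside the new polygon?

Using the shoelace formula, 2A = |[(-12)·(-4) − 15·(-10)] + [15·20 − 13·(-4)] + [13·(-10) − (-12)·20]| = 660, so the area is 330.
Along each edge there are gcd(|Δx|,|Δy|)+1 lattice points, so counting each shared vertex once the boundary has gcd(27,6) + gcd(2,24) + gcd(25,30) = 3+2+5 = 10.
Scaling by 3 multiplies the area by 3² = 9 (so the new area is 2970) and multiplies the boundary lattice-point count by 3, giving 30.
By Pick's theorem, the interior count of the dilated polygon is 2970 − 30/2 + 1 = 2956.

2956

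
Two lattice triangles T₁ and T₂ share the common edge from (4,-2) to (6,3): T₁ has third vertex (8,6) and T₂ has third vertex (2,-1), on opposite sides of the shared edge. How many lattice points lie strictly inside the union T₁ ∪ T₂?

4

The union is the simple quadrilateral with vertices (4,-2), (8,6), (6,3), (2,-1) in order.
Using the shoelace formula, 2A = |[4·6 − 8·(-2)] + [8·3 − 6·6] + [6·(-1) − 2·3] + [2·(-2) − 4·(-1)]| = 16, so the area is 8.
Summing gcd(|Δx|,|Δy|) over the edges gives the boundary count: gcd(4,8) + gcd(2,3) + gcd(4,4) + gcd(2,1) = 4+1+4+1 = 10.
By Pick's theorem I = A − B/2 + 1 = 8 − 10/2 + 1 = 4.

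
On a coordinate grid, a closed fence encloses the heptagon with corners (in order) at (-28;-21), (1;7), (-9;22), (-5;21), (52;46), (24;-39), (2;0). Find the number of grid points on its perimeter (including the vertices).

Summing gcd(|Δx|,|Δy|) over the edges gives the boundary count: gcd(29,28) + gcd(10,15) + gcd(4,1) + gcd(57,25) + gcd(28,85) + gcd(22,39) + gcd(30,21) = 1+5+1+1+1+1+3 = 13.

13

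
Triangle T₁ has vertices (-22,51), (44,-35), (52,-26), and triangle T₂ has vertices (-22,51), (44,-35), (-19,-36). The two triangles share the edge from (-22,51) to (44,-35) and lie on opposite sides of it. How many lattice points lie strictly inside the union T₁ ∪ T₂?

3381

The union is the simple quadrilateral with vertices (-22,51), (52,-26), (44,-35), (-19,-36) in order.
By the shoelace formula, twice the signed area is |((-22)·(-26) − 52·51) + (52·(-35) − 44·(-26)) + (44·(-36) − (-19)·(-35)) + ((-19)·51 − (-22)·(-36))| = 6766, so the area is 3383.
Along each edge there are gcd(|Δx|,|Δy|)+1 lattice points, so counting each shared vertex once the boundary has gcd(74,77) + gcd(8,9) + gcd(63,1) + gcd(3,87) = 1+1+1+3 = 6.
By Pick's theorem I = A − B/2 + 1 = 3383 − 6/2 + 1 = 3381.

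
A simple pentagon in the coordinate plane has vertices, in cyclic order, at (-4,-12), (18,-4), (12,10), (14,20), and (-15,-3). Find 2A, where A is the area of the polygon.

986

The shoelace formula gives twice the area as |[(-4)·(-4) − 18·(-12)] + [18·10 − 12·(-4)] + [12·20 − 14·10] + [14·(-3) − (-15)·20] + [(-15)·(-12) − (-4)·(-3)]| = 986, so the area is 493.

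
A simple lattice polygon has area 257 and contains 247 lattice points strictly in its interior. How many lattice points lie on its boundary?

22

Pick's theorem gives A = I + B/2 − 1, so B = 2(A − I + 1) = 2(257 − 247 + 1) = 22.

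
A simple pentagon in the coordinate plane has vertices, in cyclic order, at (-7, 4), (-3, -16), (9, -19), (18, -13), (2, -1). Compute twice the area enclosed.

The shoelace formula gives twice the area as |((-7)·(-16) − (-3)·4) + ((-3)·(-19) − 9·(-16)) + (9·(-13) − 18·(-19)) + (18·(-1) − 2·(-13)) + (2·4 − (-7)·(-1))| = 559, so the area is 279.5.

559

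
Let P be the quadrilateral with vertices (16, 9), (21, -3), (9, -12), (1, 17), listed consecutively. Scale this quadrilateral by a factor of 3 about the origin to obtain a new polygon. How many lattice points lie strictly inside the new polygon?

2512

By the shoelace formula, twice the signed area is |[16·(-3) − 21·9] + [21·(-12) − 9·(-3)] + [9·17 − 1·(-12)] + [1·9 − 16·17]| = 560, so the area is 280.
The number of boundary lattice points is Σ gcd(|Δx|,|Δy|) = gcd(5,12) + gcd(12,9) + gcd(8,29) + gcd(15,8) = 1+3+1+1 = 6.
Scaling by 3 multiplies the area by 3² = 9 (so the new area is 2520) and multiplies the boundary lattice-point count by 3, giving 18.
By Pick's theorem, the interior count of the dilated polygon is 2520 − 18/2 + 1 = 2512.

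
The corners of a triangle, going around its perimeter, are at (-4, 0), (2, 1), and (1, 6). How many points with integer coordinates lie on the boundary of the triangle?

3

The number of boundary lattice points is Σ gcd(|Δx|,|Δy|) = gcd(6,1) + gcd(1,5) + gcd(5,6) = 1+1+1 = 3.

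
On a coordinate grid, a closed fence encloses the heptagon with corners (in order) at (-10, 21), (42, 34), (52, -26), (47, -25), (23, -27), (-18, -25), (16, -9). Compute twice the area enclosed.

5107

The shoelace formula gives twice the area as |[(-10)·34 − 42·21] + [42·(-26) − 52·34] + [52·(-25) − 47·(-26)] + [47·(-27) − 23·(-25)] + [23·(-25) − (-18)·(-27)] + [(-18)·(-9) − 16·(-25)] + [16·21 − (-10)·(-9)]| = 5107, so the area is 2553.5.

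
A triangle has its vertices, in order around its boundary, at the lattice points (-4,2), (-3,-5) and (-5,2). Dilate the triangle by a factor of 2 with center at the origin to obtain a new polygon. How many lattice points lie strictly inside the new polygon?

12

By the shoelace formula, twice the signed area is |((-4)·(-5) − (-3)·2) + ((-3)·2 − (-5)·(-5)) + ((-5)·2 − (-4)·2)| = 7, so the area is 7/2.
Summing gcd(|Δx|,|Δy|) over the edges gives the boundary count: gcd(1,7) + gcd(2,7) + gcd(1,0) = 1+1+1 = 3.
Scaling by 2 multiplies the area by 2² = 4 (so the new area is 14) and multiplies the boundary lattice-point count by 2, giving 6.
By Pick's theorem, the interior count of the dilated polygon is 14 − 6/2 + 1 = 12.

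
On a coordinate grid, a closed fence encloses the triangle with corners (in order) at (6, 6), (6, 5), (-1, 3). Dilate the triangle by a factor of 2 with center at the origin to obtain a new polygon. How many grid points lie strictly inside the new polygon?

12

The shoelace formula gives twice the area as |(6·5 − 6·6) + (6·3 − (-1)·5) + ((-1)·6 − 6·3)| = 7, so the area is 3.5.
Along each edge there are gcd(|Δx|,|Δy|)+1 lattice points, so counting each shared vertex once the boundary has gcd(0,1) + gcd(7,2) + gcd(7,3) = 1+1+1 = 3.
Scaling by 2 multiplies the area by 2² = 4 (so the new area is 14) and multiplies the boundary lattice-point count by 2, giving 6.
By Pick's theorem, the interior count of the dilated polygon is 14 − 6/2 + 1 = 12.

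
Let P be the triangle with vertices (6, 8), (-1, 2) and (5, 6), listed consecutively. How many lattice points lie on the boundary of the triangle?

Along each edge there are gcd(|Δx|,|Δy|)+1 lattice points, so counting each shared vertex once the boundary has gcd(7,6) + gcd(6,4) + gcd(1,2) = 1+2+1 = 4.

4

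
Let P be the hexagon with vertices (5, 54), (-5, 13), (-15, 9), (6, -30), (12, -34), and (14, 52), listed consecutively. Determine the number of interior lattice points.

1312

The shoelace formula gives twice the area as |[5·13 − (-5)·54] + [(-5)·9 − (-15)·13] + [(-15)·(-30) − 6·9] + [6·(-34) − 12·(-30)] + [12·52 − 14·(-34)] + [14·54 − 5·52]| = 2633, so the area is 2633/2.
Along each edge there are gcd(|Δx|,|Δy|)+1 lattice points, so counting each shared vertex once the boundary has gcd(10,41) + gcd(10,4) + gcd(21,39) + gcd(6,4) + gcd(2,86) + gcd(9,2) = 1+2+3+2+2+1 = 11.
By Pick's theorem A = I + B/2 − 1, so I = 2633/2 − 11/2 + 1 = 1312.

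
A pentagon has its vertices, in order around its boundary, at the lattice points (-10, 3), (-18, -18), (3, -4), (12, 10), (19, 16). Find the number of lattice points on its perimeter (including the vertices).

11

The number of boundary lattice points is Σ gcd(|Δx|,|Δy|) = gcd(8,21) + gcd(21,14) + gcd(9,14) + gcd(7,6) + gcd(29,13) = 1+7+1+1+1 = 11.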